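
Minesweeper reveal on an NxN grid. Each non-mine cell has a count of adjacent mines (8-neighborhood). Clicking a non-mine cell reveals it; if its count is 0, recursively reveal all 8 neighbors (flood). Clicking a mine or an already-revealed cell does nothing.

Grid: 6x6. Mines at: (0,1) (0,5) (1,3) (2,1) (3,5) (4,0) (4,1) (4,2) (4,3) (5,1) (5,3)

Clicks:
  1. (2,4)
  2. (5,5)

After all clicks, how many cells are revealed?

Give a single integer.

Click 1 (2,4) count=2: revealed 1 new [(2,4)] -> total=1
Click 2 (5,5) count=0: revealed 4 new [(4,4) (4,5) (5,4) (5,5)] -> total=5

Answer: 5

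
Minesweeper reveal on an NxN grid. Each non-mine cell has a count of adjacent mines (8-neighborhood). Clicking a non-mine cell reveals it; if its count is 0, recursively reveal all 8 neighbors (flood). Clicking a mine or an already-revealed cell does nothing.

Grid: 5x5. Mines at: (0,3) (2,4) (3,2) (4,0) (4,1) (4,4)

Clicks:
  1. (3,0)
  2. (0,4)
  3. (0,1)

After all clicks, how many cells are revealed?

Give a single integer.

Answer: 12

Derivation:
Click 1 (3,0) count=2: revealed 1 new [(3,0)] -> total=1
Click 2 (0,4) count=1: revealed 1 new [(0,4)] -> total=2
Click 3 (0,1) count=0: revealed 10 new [(0,0) (0,1) (0,2) (1,0) (1,1) (1,2) (2,0) (2,1) (2,2) (3,1)] -> total=12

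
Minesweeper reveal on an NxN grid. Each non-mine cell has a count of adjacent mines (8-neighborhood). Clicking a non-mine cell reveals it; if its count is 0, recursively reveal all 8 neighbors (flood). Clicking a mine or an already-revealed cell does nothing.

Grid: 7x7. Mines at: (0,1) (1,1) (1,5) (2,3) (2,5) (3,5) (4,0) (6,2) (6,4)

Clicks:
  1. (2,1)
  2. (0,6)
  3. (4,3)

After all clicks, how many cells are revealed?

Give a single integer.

Answer: 14

Derivation:
Click 1 (2,1) count=1: revealed 1 new [(2,1)] -> total=1
Click 2 (0,6) count=1: revealed 1 new [(0,6)] -> total=2
Click 3 (4,3) count=0: revealed 12 new [(3,1) (3,2) (3,3) (3,4) (4,1) (4,2) (4,3) (4,4) (5,1) (5,2) (5,3) (5,4)] -> total=14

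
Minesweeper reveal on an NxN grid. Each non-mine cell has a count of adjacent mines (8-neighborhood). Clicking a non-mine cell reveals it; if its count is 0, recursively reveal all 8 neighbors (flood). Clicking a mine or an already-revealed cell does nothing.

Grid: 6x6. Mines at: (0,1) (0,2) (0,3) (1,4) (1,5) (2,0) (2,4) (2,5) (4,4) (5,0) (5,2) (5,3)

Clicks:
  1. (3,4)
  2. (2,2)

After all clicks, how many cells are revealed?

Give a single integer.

Answer: 13

Derivation:
Click 1 (3,4) count=3: revealed 1 new [(3,4)] -> total=1
Click 2 (2,2) count=0: revealed 12 new [(1,1) (1,2) (1,3) (2,1) (2,2) (2,3) (3,1) (3,2) (3,3) (4,1) (4,2) (4,3)] -> total=13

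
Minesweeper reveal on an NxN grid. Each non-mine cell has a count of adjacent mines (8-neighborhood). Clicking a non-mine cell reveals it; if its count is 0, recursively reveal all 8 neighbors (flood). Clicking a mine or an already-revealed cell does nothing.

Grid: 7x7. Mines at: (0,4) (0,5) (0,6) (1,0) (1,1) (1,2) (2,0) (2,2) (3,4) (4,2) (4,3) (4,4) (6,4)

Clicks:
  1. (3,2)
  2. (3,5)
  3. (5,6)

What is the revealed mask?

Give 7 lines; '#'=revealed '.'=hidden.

Click 1 (3,2) count=3: revealed 1 new [(3,2)] -> total=1
Click 2 (3,5) count=2: revealed 1 new [(3,5)] -> total=2
Click 3 (5,6) count=0: revealed 11 new [(1,5) (1,6) (2,5) (2,6) (3,6) (4,5) (4,6) (5,5) (5,6) (6,5) (6,6)] -> total=13

Answer: .......
.....##
.....##
..#..##
.....##
.....##
.....##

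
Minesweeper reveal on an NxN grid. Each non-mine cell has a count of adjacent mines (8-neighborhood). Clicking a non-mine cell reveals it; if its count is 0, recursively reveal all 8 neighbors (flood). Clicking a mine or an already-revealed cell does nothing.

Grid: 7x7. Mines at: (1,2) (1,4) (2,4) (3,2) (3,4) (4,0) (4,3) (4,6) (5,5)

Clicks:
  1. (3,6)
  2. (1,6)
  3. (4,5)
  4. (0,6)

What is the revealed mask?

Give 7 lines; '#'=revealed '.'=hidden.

Click 1 (3,6) count=1: revealed 1 new [(3,6)] -> total=1
Click 2 (1,6) count=0: revealed 7 new [(0,5) (0,6) (1,5) (1,6) (2,5) (2,6) (3,5)] -> total=8
Click 3 (4,5) count=3: revealed 1 new [(4,5)] -> total=9
Click 4 (0,6) count=0: revealed 0 new [(none)] -> total=9

Answer: .....##
.....##
.....##
.....##
.....#.
.......
.......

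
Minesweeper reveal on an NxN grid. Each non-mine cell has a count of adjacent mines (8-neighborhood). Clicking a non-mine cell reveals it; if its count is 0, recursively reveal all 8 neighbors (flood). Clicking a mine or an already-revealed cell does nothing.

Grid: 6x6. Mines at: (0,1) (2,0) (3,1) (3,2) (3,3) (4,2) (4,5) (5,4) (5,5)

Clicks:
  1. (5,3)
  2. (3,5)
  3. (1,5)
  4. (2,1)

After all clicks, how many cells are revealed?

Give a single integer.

Answer: 16

Derivation:
Click 1 (5,3) count=2: revealed 1 new [(5,3)] -> total=1
Click 2 (3,5) count=1: revealed 1 new [(3,5)] -> total=2
Click 3 (1,5) count=0: revealed 13 new [(0,2) (0,3) (0,4) (0,5) (1,2) (1,3) (1,4) (1,5) (2,2) (2,3) (2,4) (2,5) (3,4)] -> total=15
Click 4 (2,1) count=3: revealed 1 new [(2,1)] -> total=16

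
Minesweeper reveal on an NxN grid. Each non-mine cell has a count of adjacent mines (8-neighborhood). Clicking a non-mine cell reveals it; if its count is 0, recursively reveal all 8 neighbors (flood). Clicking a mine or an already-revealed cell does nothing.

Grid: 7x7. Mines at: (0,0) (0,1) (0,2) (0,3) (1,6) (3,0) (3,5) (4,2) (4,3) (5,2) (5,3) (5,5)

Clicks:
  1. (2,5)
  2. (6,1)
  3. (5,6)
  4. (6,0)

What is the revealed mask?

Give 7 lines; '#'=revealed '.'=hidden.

Answer: .......
.......
.....#.
.......
##.....
##....#
##.....

Derivation:
Click 1 (2,5) count=2: revealed 1 new [(2,5)] -> total=1
Click 2 (6,1) count=1: revealed 1 new [(6,1)] -> total=2
Click 3 (5,6) count=1: revealed 1 new [(5,6)] -> total=3
Click 4 (6,0) count=0: revealed 5 new [(4,0) (4,1) (5,0) (5,1) (6,0)] -> total=8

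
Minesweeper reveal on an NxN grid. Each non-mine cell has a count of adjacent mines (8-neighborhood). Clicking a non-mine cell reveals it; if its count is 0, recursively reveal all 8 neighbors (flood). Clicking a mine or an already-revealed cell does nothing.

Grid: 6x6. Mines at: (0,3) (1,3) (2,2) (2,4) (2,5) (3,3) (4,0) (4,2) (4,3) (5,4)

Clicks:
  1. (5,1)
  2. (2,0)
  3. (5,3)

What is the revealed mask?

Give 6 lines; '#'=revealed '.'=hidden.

Click 1 (5,1) count=2: revealed 1 new [(5,1)] -> total=1
Click 2 (2,0) count=0: revealed 10 new [(0,0) (0,1) (0,2) (1,0) (1,1) (1,2) (2,0) (2,1) (3,0) (3,1)] -> total=11
Click 3 (5,3) count=3: revealed 1 new [(5,3)] -> total=12

Answer: ###...
###...
##....
##....
......
.#.#..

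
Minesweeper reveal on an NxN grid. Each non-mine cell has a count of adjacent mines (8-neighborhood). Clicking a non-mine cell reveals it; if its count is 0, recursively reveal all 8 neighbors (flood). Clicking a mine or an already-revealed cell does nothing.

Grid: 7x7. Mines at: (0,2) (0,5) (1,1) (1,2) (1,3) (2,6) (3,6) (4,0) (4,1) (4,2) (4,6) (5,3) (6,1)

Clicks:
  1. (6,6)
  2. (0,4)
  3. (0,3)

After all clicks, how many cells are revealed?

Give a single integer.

Click 1 (6,6) count=0: revealed 6 new [(5,4) (5,5) (5,6) (6,4) (6,5) (6,6)] -> total=6
Click 2 (0,4) count=2: revealed 1 new [(0,4)] -> total=7
Click 3 (0,3) count=3: revealed 1 new [(0,3)] -> total=8

Answer: 8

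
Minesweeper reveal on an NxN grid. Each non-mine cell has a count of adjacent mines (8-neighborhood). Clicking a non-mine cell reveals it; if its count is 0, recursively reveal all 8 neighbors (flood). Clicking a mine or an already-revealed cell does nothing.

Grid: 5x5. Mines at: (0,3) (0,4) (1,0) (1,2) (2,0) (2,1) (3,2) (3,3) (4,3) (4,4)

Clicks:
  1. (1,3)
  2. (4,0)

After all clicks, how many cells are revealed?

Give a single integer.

Answer: 5

Derivation:
Click 1 (1,3) count=3: revealed 1 new [(1,3)] -> total=1
Click 2 (4,0) count=0: revealed 4 new [(3,0) (3,1) (4,0) (4,1)] -> total=5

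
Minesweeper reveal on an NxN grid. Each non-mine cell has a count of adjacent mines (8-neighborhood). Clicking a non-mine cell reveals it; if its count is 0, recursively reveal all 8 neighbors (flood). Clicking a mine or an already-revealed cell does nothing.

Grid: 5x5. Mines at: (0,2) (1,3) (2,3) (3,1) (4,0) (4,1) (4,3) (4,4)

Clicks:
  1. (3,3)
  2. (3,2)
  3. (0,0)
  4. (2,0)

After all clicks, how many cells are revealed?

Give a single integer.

Click 1 (3,3) count=3: revealed 1 new [(3,3)] -> total=1
Click 2 (3,2) count=4: revealed 1 new [(3,2)] -> total=2
Click 3 (0,0) count=0: revealed 6 new [(0,0) (0,1) (1,0) (1,1) (2,0) (2,1)] -> total=8
Click 4 (2,0) count=1: revealed 0 new [(none)] -> total=8

Answer: 8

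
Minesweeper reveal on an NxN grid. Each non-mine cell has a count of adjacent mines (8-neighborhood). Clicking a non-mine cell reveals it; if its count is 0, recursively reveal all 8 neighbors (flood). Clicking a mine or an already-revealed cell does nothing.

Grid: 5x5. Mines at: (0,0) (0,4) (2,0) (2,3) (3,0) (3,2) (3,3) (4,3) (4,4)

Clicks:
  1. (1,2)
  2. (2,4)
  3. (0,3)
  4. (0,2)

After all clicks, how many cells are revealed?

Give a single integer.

Click 1 (1,2) count=1: revealed 1 new [(1,2)] -> total=1
Click 2 (2,4) count=2: revealed 1 new [(2,4)] -> total=2
Click 3 (0,3) count=1: revealed 1 new [(0,3)] -> total=3
Click 4 (0,2) count=0: revealed 4 new [(0,1) (0,2) (1,1) (1,3)] -> total=7

Answer: 7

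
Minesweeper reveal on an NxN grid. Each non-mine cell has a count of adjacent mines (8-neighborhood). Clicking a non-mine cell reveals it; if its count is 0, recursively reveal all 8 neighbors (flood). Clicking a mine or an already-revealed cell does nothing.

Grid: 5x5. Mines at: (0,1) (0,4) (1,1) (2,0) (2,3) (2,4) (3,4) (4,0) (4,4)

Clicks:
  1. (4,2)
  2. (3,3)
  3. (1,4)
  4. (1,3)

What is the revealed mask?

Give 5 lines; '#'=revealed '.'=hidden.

Answer: .....
...##
.....
.###.
.###.

Derivation:
Click 1 (4,2) count=0: revealed 6 new [(3,1) (3,2) (3,3) (4,1) (4,2) (4,3)] -> total=6
Click 2 (3,3) count=4: revealed 0 new [(none)] -> total=6
Click 3 (1,4) count=3: revealed 1 new [(1,4)] -> total=7
Click 4 (1,3) count=3: revealed 1 new [(1,3)] -> total=8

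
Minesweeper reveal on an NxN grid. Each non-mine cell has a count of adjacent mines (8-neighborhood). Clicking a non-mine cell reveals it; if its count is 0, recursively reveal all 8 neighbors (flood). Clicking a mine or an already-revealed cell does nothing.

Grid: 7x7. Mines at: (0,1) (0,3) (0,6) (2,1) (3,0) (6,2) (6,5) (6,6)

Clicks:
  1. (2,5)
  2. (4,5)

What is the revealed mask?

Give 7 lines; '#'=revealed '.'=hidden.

Click 1 (2,5) count=0: revealed 28 new [(1,2) (1,3) (1,4) (1,5) (1,6) (2,2) (2,3) (2,4) (2,5) (2,6) (3,1) (3,2) (3,3) (3,4) (3,5) (3,6) (4,1) (4,2) (4,3) (4,4) (4,5) (4,6) (5,1) (5,2) (5,3) (5,4) (5,5) (5,6)] -> total=28
Click 2 (4,5) count=0: revealed 0 new [(none)] -> total=28

Answer: .......
..#####
..#####
.######
.######
.######
.......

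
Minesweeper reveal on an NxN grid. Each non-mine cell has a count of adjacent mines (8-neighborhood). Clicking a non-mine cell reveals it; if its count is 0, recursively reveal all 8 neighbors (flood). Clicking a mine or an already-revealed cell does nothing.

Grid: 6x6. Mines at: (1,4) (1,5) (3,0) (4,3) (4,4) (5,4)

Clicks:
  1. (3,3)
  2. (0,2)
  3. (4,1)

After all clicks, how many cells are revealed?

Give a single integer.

Answer: 16

Derivation:
Click 1 (3,3) count=2: revealed 1 new [(3,3)] -> total=1
Click 2 (0,2) count=0: revealed 14 new [(0,0) (0,1) (0,2) (0,3) (1,0) (1,1) (1,2) (1,3) (2,0) (2,1) (2,2) (2,3) (3,1) (3,2)] -> total=15
Click 3 (4,1) count=1: revealed 1 new [(4,1)] -> total=16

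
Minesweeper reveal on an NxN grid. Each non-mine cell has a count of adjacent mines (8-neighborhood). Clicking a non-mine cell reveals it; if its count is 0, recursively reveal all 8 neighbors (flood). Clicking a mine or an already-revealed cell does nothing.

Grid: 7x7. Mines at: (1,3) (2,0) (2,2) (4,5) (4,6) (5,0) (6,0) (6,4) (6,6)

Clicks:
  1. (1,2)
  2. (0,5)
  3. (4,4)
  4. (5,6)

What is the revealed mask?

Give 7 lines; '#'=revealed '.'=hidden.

Click 1 (1,2) count=2: revealed 1 new [(1,2)] -> total=1
Click 2 (0,5) count=0: revealed 12 new [(0,4) (0,5) (0,6) (1,4) (1,5) (1,6) (2,4) (2,5) (2,6) (3,4) (3,5) (3,6)] -> total=13
Click 3 (4,4) count=1: revealed 1 new [(4,4)] -> total=14
Click 4 (5,6) count=3: revealed 1 new [(5,6)] -> total=15

Answer: ....###
..#.###
....###
....###
....#..
......#
.......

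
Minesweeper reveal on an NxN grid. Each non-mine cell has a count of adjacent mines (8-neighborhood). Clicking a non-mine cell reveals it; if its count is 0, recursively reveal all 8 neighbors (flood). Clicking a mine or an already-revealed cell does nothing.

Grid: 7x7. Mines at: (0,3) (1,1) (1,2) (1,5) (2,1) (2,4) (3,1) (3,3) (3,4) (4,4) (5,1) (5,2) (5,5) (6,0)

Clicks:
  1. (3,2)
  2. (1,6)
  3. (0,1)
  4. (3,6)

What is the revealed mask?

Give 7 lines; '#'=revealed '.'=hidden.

Answer: .#.....
......#
.....##
..#..##
.....##
.......
.......

Derivation:
Click 1 (3,2) count=3: revealed 1 new [(3,2)] -> total=1
Click 2 (1,6) count=1: revealed 1 new [(1,6)] -> total=2
Click 3 (0,1) count=2: revealed 1 new [(0,1)] -> total=3
Click 4 (3,6) count=0: revealed 6 new [(2,5) (2,6) (3,5) (3,6) (4,5) (4,6)] -> total=9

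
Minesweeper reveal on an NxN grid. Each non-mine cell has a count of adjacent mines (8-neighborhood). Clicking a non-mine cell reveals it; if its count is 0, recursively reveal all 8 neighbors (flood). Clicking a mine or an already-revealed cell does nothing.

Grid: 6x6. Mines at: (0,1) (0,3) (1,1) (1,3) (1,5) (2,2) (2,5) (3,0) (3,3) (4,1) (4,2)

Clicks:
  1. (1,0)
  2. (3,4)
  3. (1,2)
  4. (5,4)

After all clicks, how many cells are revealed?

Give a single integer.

Answer: 10

Derivation:
Click 1 (1,0) count=2: revealed 1 new [(1,0)] -> total=1
Click 2 (3,4) count=2: revealed 1 new [(3,4)] -> total=2
Click 3 (1,2) count=5: revealed 1 new [(1,2)] -> total=3
Click 4 (5,4) count=0: revealed 7 new [(3,5) (4,3) (4,4) (4,5) (5,3) (5,4) (5,5)] -> total=10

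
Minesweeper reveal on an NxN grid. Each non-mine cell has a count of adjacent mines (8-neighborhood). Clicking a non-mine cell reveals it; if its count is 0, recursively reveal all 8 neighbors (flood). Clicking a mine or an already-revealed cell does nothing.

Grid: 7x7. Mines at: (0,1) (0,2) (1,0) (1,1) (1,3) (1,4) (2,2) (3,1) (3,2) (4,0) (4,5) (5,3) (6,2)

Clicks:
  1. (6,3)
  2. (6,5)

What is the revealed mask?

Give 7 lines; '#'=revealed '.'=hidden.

Answer: .......
.......
.......
.......
.......
....###
...####

Derivation:
Click 1 (6,3) count=2: revealed 1 new [(6,3)] -> total=1
Click 2 (6,5) count=0: revealed 6 new [(5,4) (5,5) (5,6) (6,4) (6,5) (6,6)] -> total=7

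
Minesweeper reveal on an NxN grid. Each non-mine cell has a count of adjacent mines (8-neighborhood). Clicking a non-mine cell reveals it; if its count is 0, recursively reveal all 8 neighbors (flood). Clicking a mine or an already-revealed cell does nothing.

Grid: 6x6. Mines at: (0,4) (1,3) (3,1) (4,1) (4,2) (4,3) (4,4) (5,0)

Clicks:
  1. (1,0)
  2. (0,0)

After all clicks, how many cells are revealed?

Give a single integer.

Click 1 (1,0) count=0: revealed 9 new [(0,0) (0,1) (0,2) (1,0) (1,1) (1,2) (2,0) (2,1) (2,2)] -> total=9
Click 2 (0,0) count=0: revealed 0 new [(none)] -> total=9

Answer: 9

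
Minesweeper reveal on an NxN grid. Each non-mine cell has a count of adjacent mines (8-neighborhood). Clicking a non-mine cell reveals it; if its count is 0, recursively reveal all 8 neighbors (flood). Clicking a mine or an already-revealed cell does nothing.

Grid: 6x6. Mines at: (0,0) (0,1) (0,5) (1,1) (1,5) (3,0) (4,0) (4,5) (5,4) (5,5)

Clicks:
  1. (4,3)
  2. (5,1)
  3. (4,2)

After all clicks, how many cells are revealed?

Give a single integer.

Click 1 (4,3) count=1: revealed 1 new [(4,3)] -> total=1
Click 2 (5,1) count=1: revealed 1 new [(5,1)] -> total=2
Click 3 (4,2) count=0: revealed 19 new [(0,2) (0,3) (0,4) (1,2) (1,3) (1,4) (2,1) (2,2) (2,3) (2,4) (3,1) (3,2) (3,3) (3,4) (4,1) (4,2) (4,4) (5,2) (5,3)] -> total=21

Answer: 21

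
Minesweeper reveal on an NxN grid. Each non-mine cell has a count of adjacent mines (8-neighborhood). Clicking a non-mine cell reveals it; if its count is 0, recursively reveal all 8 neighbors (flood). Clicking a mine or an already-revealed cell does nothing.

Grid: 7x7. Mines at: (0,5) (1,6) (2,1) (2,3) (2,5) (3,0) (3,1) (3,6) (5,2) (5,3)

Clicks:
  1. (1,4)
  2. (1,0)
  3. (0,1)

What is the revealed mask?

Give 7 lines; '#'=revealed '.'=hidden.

Answer: #####..
#####..
.......
.......
.......
.......
.......

Derivation:
Click 1 (1,4) count=3: revealed 1 new [(1,4)] -> total=1
Click 2 (1,0) count=1: revealed 1 new [(1,0)] -> total=2
Click 3 (0,1) count=0: revealed 8 new [(0,0) (0,1) (0,2) (0,3) (0,4) (1,1) (1,2) (1,3)] -> total=10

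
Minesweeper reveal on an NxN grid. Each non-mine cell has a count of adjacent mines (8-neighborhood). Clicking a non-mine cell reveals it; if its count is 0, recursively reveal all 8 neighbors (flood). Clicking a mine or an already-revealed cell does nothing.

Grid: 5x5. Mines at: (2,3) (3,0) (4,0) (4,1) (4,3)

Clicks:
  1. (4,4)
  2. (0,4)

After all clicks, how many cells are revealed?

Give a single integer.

Answer: 14

Derivation:
Click 1 (4,4) count=1: revealed 1 new [(4,4)] -> total=1
Click 2 (0,4) count=0: revealed 13 new [(0,0) (0,1) (0,2) (0,3) (0,4) (1,0) (1,1) (1,2) (1,3) (1,4) (2,0) (2,1) (2,2)] -> total=14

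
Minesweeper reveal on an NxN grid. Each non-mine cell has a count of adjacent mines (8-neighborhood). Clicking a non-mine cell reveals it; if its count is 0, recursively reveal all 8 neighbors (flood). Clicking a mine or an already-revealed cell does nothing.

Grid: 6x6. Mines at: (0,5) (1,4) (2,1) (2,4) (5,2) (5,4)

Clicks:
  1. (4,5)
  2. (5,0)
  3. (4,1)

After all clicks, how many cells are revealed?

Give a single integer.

Answer: 7

Derivation:
Click 1 (4,5) count=1: revealed 1 new [(4,5)] -> total=1
Click 2 (5,0) count=0: revealed 6 new [(3,0) (3,1) (4,0) (4,1) (5,0) (5,1)] -> total=7
Click 3 (4,1) count=1: revealed 0 new [(none)] -> total=7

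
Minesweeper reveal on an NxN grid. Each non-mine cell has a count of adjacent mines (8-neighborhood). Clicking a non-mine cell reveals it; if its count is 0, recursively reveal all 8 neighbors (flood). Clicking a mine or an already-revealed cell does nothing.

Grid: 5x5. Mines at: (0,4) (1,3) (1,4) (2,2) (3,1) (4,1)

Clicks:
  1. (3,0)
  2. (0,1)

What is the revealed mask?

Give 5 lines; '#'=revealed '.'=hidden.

Click 1 (3,0) count=2: revealed 1 new [(3,0)] -> total=1
Click 2 (0,1) count=0: revealed 8 new [(0,0) (0,1) (0,2) (1,0) (1,1) (1,2) (2,0) (2,1)] -> total=9

Answer: ###..
###..
##...
#....
.....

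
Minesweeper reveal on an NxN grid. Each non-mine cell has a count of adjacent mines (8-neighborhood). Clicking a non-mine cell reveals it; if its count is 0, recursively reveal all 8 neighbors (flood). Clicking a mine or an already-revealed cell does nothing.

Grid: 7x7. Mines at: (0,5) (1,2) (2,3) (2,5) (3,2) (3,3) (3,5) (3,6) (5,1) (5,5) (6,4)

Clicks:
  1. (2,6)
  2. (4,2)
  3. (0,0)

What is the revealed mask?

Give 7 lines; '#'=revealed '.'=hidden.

Click 1 (2,6) count=3: revealed 1 new [(2,6)] -> total=1
Click 2 (4,2) count=3: revealed 1 new [(4,2)] -> total=2
Click 3 (0,0) count=0: revealed 10 new [(0,0) (0,1) (1,0) (1,1) (2,0) (2,1) (3,0) (3,1) (4,0) (4,1)] -> total=12

Answer: ##.....
##.....
##....#
##.....
###....
.......
.......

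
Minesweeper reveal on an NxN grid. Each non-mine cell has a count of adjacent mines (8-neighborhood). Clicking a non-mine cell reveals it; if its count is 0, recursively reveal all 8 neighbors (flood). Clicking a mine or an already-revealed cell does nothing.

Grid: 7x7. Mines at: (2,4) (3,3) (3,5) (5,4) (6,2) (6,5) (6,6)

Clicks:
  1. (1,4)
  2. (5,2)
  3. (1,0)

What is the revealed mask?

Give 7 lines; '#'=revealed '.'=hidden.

Answer: #######
#######
####.##
###....
###....
###....
##.....

Derivation:
Click 1 (1,4) count=1: revealed 1 new [(1,4)] -> total=1
Click 2 (5,2) count=1: revealed 1 new [(5,2)] -> total=2
Click 3 (1,0) count=0: revealed 29 new [(0,0) (0,1) (0,2) (0,3) (0,4) (0,5) (0,6) (1,0) (1,1) (1,2) (1,3) (1,5) (1,6) (2,0) (2,1) (2,2) (2,3) (2,5) (2,6) (3,0) (3,1) (3,2) (4,0) (4,1) (4,2) (5,0) (5,1) (6,0) (6,1)] -> total=31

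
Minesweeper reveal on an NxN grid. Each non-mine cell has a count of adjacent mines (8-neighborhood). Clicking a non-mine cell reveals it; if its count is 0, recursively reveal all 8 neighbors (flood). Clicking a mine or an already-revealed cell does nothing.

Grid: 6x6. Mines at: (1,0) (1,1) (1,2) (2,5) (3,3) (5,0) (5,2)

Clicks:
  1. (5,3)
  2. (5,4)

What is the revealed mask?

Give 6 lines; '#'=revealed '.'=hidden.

Answer: ......
......
......
....##
...###
...###

Derivation:
Click 1 (5,3) count=1: revealed 1 new [(5,3)] -> total=1
Click 2 (5,4) count=0: revealed 7 new [(3,4) (3,5) (4,3) (4,4) (4,5) (5,4) (5,5)] -> total=8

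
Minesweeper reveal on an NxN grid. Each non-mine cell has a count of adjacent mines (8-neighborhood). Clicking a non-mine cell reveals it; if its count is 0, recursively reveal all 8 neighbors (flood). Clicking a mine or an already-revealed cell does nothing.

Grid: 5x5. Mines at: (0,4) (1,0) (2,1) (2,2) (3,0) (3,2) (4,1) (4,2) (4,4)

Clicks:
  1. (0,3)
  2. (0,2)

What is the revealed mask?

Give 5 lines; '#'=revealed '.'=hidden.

Click 1 (0,3) count=1: revealed 1 new [(0,3)] -> total=1
Click 2 (0,2) count=0: revealed 5 new [(0,1) (0,2) (1,1) (1,2) (1,3)] -> total=6

Answer: .###.
.###.
.....
.....
.....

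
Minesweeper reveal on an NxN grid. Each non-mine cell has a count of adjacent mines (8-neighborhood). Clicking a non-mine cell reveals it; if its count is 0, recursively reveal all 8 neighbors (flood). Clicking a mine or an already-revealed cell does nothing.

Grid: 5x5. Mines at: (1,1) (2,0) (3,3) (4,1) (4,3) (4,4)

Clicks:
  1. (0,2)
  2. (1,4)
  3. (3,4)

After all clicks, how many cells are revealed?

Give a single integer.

Click 1 (0,2) count=1: revealed 1 new [(0,2)] -> total=1
Click 2 (1,4) count=0: revealed 8 new [(0,3) (0,4) (1,2) (1,3) (1,4) (2,2) (2,3) (2,4)] -> total=9
Click 3 (3,4) count=3: revealed 1 new [(3,4)] -> total=10

Answer: 10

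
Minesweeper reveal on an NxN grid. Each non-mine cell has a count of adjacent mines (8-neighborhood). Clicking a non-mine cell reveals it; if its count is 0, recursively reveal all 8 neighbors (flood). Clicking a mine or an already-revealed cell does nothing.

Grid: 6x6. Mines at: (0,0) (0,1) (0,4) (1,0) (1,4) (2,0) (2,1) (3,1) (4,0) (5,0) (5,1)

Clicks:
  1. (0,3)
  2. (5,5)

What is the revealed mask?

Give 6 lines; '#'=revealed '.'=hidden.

Click 1 (0,3) count=2: revealed 1 new [(0,3)] -> total=1
Click 2 (5,5) count=0: revealed 16 new [(2,2) (2,3) (2,4) (2,5) (3,2) (3,3) (3,4) (3,5) (4,2) (4,3) (4,4) (4,5) (5,2) (5,3) (5,4) (5,5)] -> total=17

Answer: ...#..
......
..####
..####
..####
..####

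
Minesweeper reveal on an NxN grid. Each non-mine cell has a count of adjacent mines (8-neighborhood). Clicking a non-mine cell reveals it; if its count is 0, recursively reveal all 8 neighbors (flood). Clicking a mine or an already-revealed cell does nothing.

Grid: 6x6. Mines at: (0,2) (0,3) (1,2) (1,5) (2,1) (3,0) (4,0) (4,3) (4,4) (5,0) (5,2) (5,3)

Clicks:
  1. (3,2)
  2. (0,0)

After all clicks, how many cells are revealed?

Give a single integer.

Answer: 5

Derivation:
Click 1 (3,2) count=2: revealed 1 new [(3,2)] -> total=1
Click 2 (0,0) count=0: revealed 4 new [(0,0) (0,1) (1,0) (1,1)] -> total=5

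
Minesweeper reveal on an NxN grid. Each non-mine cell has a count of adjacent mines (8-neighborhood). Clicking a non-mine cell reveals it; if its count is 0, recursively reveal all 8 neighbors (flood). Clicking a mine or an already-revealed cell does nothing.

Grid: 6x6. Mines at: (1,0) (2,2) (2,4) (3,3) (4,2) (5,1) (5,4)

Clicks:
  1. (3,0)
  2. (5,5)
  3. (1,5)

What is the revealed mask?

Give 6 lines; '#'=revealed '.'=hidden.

Answer: ......
.....#
##....
##....
##....
.....#

Derivation:
Click 1 (3,0) count=0: revealed 6 new [(2,0) (2,1) (3,0) (3,1) (4,0) (4,1)] -> total=6
Click 2 (5,5) count=1: revealed 1 new [(5,5)] -> total=7
Click 3 (1,5) count=1: revealed 1 new [(1,5)] -> total=8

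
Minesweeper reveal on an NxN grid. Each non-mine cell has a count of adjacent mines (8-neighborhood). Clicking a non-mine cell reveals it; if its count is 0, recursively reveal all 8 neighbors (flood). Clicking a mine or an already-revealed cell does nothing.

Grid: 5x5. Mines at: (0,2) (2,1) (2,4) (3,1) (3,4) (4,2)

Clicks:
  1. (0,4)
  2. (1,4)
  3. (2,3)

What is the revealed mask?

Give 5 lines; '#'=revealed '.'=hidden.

Click 1 (0,4) count=0: revealed 4 new [(0,3) (0,4) (1,3) (1,4)] -> total=4
Click 2 (1,4) count=1: revealed 0 new [(none)] -> total=4
Click 3 (2,3) count=2: revealed 1 new [(2,3)] -> total=5

Answer: ...##
...##
...#.
.....
.....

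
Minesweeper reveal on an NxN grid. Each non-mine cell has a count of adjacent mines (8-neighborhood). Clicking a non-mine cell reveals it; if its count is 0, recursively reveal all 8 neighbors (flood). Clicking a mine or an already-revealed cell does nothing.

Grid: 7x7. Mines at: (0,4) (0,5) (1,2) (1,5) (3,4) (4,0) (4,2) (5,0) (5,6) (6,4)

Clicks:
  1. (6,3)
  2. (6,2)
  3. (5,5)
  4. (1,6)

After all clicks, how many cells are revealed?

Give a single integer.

Click 1 (6,3) count=1: revealed 1 new [(6,3)] -> total=1
Click 2 (6,2) count=0: revealed 5 new [(5,1) (5,2) (5,3) (6,1) (6,2)] -> total=6
Click 3 (5,5) count=2: revealed 1 new [(5,5)] -> total=7
Click 4 (1,6) count=2: revealed 1 new [(1,6)] -> total=8

Answer: 8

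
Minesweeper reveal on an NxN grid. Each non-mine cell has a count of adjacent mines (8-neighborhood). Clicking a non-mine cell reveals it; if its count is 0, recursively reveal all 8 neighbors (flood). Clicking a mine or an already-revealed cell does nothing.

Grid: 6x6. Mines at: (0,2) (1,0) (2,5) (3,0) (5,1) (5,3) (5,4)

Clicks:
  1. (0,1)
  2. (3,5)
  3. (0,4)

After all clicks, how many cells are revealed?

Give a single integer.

Click 1 (0,1) count=2: revealed 1 new [(0,1)] -> total=1
Click 2 (3,5) count=1: revealed 1 new [(3,5)] -> total=2
Click 3 (0,4) count=0: revealed 6 new [(0,3) (0,4) (0,5) (1,3) (1,4) (1,5)] -> total=8

Answer: 8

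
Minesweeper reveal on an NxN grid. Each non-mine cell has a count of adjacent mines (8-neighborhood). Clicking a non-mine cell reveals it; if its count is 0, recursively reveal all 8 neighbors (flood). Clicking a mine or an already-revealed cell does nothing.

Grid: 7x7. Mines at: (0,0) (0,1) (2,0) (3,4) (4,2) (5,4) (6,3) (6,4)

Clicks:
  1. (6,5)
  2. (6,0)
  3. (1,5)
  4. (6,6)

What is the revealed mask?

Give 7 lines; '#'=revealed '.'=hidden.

Click 1 (6,5) count=2: revealed 1 new [(6,5)] -> total=1
Click 2 (6,0) count=0: revealed 10 new [(3,0) (3,1) (4,0) (4,1) (5,0) (5,1) (5,2) (6,0) (6,1) (6,2)] -> total=11
Click 3 (1,5) count=0: revealed 26 new [(0,2) (0,3) (0,4) (0,5) (0,6) (1,1) (1,2) (1,3) (1,4) (1,5) (1,6) (2,1) (2,2) (2,3) (2,4) (2,5) (2,6) (3,2) (3,3) (3,5) (3,6) (4,5) (4,6) (5,5) (5,6) (6,6)] -> total=37
Click 4 (6,6) count=0: revealed 0 new [(none)] -> total=37

Answer: ..#####
.######
.######
####.##
##...##
###..##
###..##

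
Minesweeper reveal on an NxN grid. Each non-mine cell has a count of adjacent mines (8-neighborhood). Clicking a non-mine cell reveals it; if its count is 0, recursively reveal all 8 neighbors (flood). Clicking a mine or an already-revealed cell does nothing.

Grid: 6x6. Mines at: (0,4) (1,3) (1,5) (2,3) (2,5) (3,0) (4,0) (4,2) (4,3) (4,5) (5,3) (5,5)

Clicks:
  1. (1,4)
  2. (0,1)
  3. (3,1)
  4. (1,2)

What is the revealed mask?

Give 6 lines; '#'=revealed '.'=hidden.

Click 1 (1,4) count=5: revealed 1 new [(1,4)] -> total=1
Click 2 (0,1) count=0: revealed 9 new [(0,0) (0,1) (0,2) (1,0) (1,1) (1,2) (2,0) (2,1) (2,2)] -> total=10
Click 3 (3,1) count=3: revealed 1 new [(3,1)] -> total=11
Click 4 (1,2) count=2: revealed 0 new [(none)] -> total=11

Answer: ###...
###.#.
###...
.#....
......
......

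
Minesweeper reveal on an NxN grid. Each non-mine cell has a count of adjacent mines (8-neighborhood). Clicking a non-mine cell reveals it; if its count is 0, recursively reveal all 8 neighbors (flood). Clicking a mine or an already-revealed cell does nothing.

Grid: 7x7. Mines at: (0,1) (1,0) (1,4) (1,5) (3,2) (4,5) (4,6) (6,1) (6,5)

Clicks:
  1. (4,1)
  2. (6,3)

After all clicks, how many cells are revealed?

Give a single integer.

Click 1 (4,1) count=1: revealed 1 new [(4,1)] -> total=1
Click 2 (6,3) count=0: revealed 9 new [(4,2) (4,3) (4,4) (5,2) (5,3) (5,4) (6,2) (6,3) (6,4)] -> total=10

Answer: 10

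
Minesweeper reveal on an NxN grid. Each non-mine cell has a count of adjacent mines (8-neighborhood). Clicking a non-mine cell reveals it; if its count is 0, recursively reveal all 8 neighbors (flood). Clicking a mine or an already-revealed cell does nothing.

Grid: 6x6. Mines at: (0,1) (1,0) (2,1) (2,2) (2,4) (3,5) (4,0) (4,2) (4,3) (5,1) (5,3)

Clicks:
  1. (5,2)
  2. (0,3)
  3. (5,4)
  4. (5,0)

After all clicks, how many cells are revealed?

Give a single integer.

Click 1 (5,2) count=4: revealed 1 new [(5,2)] -> total=1
Click 2 (0,3) count=0: revealed 8 new [(0,2) (0,3) (0,4) (0,5) (1,2) (1,3) (1,4) (1,5)] -> total=9
Click 3 (5,4) count=2: revealed 1 new [(5,4)] -> total=10
Click 4 (5,0) count=2: revealed 1 new [(5,0)] -> total=11

Answer: 11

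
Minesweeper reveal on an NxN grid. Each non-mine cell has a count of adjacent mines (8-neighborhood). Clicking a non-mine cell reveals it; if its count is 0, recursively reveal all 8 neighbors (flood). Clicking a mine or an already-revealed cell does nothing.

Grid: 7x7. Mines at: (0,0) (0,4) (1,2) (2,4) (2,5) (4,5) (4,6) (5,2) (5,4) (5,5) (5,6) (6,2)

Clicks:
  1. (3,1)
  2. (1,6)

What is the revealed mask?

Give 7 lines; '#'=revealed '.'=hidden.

Click 1 (3,1) count=0: revealed 18 new [(1,0) (1,1) (2,0) (2,1) (2,2) (2,3) (3,0) (3,1) (3,2) (3,3) (4,0) (4,1) (4,2) (4,3) (5,0) (5,1) (6,0) (6,1)] -> total=18
Click 2 (1,6) count=1: revealed 1 new [(1,6)] -> total=19

Answer: .......
##....#
####...
####...
####...
##.....
##.....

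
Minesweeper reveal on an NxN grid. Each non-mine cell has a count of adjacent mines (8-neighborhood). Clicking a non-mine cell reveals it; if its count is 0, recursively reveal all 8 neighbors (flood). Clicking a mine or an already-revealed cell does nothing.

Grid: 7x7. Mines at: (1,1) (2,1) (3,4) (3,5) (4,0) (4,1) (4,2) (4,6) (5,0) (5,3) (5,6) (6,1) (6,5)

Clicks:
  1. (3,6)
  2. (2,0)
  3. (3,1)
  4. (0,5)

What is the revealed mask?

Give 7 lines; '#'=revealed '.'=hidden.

Click 1 (3,6) count=2: revealed 1 new [(3,6)] -> total=1
Click 2 (2,0) count=2: revealed 1 new [(2,0)] -> total=2
Click 3 (3,1) count=4: revealed 1 new [(3,1)] -> total=3
Click 4 (0,5) count=0: revealed 15 new [(0,2) (0,3) (0,4) (0,5) (0,6) (1,2) (1,3) (1,4) (1,5) (1,6) (2,2) (2,3) (2,4) (2,5) (2,6)] -> total=18

Answer: ..#####
..#####
#.#####
.#....#
.......
.......
.......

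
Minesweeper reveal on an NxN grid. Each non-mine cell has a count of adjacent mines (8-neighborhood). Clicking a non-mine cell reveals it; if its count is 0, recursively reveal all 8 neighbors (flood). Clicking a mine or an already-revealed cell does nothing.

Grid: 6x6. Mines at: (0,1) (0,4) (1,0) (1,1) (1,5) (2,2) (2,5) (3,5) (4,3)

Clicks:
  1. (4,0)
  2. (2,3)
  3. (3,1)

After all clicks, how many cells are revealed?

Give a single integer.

Click 1 (4,0) count=0: revealed 11 new [(2,0) (2,1) (3,0) (3,1) (3,2) (4,0) (4,1) (4,2) (5,0) (5,1) (5,2)] -> total=11
Click 2 (2,3) count=1: revealed 1 new [(2,3)] -> total=12
Click 3 (3,1) count=1: revealed 0 new [(none)] -> total=12

Answer: 12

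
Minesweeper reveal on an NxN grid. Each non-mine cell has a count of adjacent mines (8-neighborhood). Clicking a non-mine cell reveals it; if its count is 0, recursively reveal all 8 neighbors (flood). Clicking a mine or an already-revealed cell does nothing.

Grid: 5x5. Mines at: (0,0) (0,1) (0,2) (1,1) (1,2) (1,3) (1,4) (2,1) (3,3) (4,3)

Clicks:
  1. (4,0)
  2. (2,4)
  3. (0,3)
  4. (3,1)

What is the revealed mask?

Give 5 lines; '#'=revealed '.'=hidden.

Answer: ...#.
.....
....#
###..
###..

Derivation:
Click 1 (4,0) count=0: revealed 6 new [(3,0) (3,1) (3,2) (4,0) (4,1) (4,2)] -> total=6
Click 2 (2,4) count=3: revealed 1 new [(2,4)] -> total=7
Click 3 (0,3) count=4: revealed 1 new [(0,3)] -> total=8
Click 4 (3,1) count=1: revealed 0 new [(none)] -> total=8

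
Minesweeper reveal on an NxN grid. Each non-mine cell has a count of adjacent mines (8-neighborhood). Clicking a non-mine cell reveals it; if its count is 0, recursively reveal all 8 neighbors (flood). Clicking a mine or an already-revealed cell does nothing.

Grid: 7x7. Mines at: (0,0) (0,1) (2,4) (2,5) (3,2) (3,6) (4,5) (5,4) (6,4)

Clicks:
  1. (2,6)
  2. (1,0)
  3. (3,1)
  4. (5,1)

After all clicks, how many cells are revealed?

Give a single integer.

Click 1 (2,6) count=2: revealed 1 new [(2,6)] -> total=1
Click 2 (1,0) count=2: revealed 1 new [(1,0)] -> total=2
Click 3 (3,1) count=1: revealed 1 new [(3,1)] -> total=3
Click 4 (5,1) count=0: revealed 16 new [(1,1) (2,0) (2,1) (3,0) (4,0) (4,1) (4,2) (4,3) (5,0) (5,1) (5,2) (5,3) (6,0) (6,1) (6,2) (6,3)] -> total=19

Answer: 19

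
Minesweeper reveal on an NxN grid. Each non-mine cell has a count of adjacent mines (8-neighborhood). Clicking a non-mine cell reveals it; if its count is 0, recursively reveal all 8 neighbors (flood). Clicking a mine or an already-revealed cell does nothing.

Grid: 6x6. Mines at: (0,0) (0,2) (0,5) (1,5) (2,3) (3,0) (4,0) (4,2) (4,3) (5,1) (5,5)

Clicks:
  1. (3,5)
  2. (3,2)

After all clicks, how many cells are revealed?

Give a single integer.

Click 1 (3,5) count=0: revealed 6 new [(2,4) (2,5) (3,4) (3,5) (4,4) (4,5)] -> total=6
Click 2 (3,2) count=3: revealed 1 new [(3,2)] -> total=7

Answer: 7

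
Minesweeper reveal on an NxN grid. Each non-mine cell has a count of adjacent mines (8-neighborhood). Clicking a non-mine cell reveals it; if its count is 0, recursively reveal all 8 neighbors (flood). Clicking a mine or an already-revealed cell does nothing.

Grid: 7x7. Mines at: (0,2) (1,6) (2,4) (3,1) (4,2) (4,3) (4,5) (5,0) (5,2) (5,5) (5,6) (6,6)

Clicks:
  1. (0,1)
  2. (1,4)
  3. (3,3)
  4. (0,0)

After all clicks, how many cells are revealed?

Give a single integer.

Answer: 8

Derivation:
Click 1 (0,1) count=1: revealed 1 new [(0,1)] -> total=1
Click 2 (1,4) count=1: revealed 1 new [(1,4)] -> total=2
Click 3 (3,3) count=3: revealed 1 new [(3,3)] -> total=3
Click 4 (0,0) count=0: revealed 5 new [(0,0) (1,0) (1,1) (2,0) (2,1)] -> total=8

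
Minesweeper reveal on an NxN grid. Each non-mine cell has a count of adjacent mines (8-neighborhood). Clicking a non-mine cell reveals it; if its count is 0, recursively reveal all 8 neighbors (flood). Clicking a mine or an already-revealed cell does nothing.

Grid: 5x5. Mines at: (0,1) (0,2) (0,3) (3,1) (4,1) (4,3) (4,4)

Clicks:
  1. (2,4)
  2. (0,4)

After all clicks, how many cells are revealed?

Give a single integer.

Click 1 (2,4) count=0: revealed 9 new [(1,2) (1,3) (1,4) (2,2) (2,3) (2,4) (3,2) (3,3) (3,4)] -> total=9
Click 2 (0,4) count=1: revealed 1 new [(0,4)] -> total=10

Answer: 10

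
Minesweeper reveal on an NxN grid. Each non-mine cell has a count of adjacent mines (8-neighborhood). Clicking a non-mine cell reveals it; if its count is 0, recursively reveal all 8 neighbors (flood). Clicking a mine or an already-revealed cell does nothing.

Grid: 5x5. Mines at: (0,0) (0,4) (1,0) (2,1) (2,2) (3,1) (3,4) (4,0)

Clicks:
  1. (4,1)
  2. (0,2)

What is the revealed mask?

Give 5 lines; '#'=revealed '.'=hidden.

Answer: .###.
.###.
.....
.....
.#...

Derivation:
Click 1 (4,1) count=2: revealed 1 new [(4,1)] -> total=1
Click 2 (0,2) count=0: revealed 6 new [(0,1) (0,2) (0,3) (1,1) (1,2) (1,3)] -> total=7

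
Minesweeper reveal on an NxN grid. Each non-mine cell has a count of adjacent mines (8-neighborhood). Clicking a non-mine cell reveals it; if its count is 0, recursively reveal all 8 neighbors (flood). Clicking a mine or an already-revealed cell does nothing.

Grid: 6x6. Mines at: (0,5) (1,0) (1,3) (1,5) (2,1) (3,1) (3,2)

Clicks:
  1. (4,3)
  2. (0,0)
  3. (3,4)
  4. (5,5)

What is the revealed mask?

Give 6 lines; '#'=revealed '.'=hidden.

Answer: #.....
......
...###
...###
######
######

Derivation:
Click 1 (4,3) count=1: revealed 1 new [(4,3)] -> total=1
Click 2 (0,0) count=1: revealed 1 new [(0,0)] -> total=2
Click 3 (3,4) count=0: revealed 17 new [(2,3) (2,4) (2,5) (3,3) (3,4) (3,5) (4,0) (4,1) (4,2) (4,4) (4,5) (5,0) (5,1) (5,2) (5,3) (5,4) (5,5)] -> total=19
Click 4 (5,5) count=0: revealed 0 new [(none)] -> total=19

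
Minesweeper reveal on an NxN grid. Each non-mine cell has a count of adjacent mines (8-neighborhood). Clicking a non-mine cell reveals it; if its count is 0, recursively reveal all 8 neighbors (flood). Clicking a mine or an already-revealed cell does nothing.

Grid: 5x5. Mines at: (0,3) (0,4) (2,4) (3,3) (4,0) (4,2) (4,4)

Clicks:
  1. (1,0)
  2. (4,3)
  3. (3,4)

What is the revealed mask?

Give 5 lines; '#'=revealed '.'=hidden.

Answer: ###..
###..
###..
###.#
...#.

Derivation:
Click 1 (1,0) count=0: revealed 12 new [(0,0) (0,1) (0,2) (1,0) (1,1) (1,2) (2,0) (2,1) (2,2) (3,0) (3,1) (3,2)] -> total=12
Click 2 (4,3) count=3: revealed 1 new [(4,3)] -> total=13
Click 3 (3,4) count=3: revealed 1 new [(3,4)] -> total=14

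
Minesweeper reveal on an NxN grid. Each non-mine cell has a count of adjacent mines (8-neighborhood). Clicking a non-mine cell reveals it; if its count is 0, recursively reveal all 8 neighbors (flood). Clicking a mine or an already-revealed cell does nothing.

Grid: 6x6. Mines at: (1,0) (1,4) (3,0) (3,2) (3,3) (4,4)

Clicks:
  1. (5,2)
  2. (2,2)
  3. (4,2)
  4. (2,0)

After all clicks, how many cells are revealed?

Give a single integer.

Answer: 10

Derivation:
Click 1 (5,2) count=0: revealed 8 new [(4,0) (4,1) (4,2) (4,3) (5,0) (5,1) (5,2) (5,3)] -> total=8
Click 2 (2,2) count=2: revealed 1 new [(2,2)] -> total=9
Click 3 (4,2) count=2: revealed 0 new [(none)] -> total=9
Click 4 (2,0) count=2: revealed 1 new [(2,0)] -> total=10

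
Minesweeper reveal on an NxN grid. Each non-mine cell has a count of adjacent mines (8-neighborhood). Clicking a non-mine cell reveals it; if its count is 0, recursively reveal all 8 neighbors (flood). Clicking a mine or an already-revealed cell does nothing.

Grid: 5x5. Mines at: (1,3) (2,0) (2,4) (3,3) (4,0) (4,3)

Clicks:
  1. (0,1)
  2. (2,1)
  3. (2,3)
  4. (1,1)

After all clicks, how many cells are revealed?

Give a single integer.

Answer: 8

Derivation:
Click 1 (0,1) count=0: revealed 6 new [(0,0) (0,1) (0,2) (1,0) (1,1) (1,2)] -> total=6
Click 2 (2,1) count=1: revealed 1 new [(2,1)] -> total=7
Click 3 (2,3) count=3: revealed 1 new [(2,3)] -> total=8
Click 4 (1,1) count=1: revealed 0 new [(none)] -> total=8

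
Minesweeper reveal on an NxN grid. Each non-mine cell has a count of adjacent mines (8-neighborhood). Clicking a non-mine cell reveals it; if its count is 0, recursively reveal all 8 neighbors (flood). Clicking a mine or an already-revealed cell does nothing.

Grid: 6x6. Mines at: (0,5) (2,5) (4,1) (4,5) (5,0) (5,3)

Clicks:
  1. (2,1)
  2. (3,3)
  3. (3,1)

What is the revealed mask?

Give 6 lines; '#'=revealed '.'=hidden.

Answer: #####.
#####.
#####.
#####.
..###.
......

Derivation:
Click 1 (2,1) count=0: revealed 23 new [(0,0) (0,1) (0,2) (0,3) (0,4) (1,0) (1,1) (1,2) (1,3) (1,4) (2,0) (2,1) (2,2) (2,3) (2,4) (3,0) (3,1) (3,2) (3,3) (3,4) (4,2) (4,3) (4,4)] -> total=23
Click 2 (3,3) count=0: revealed 0 new [(none)] -> total=23
Click 3 (3,1) count=1: revealed 0 new [(none)] -> total=23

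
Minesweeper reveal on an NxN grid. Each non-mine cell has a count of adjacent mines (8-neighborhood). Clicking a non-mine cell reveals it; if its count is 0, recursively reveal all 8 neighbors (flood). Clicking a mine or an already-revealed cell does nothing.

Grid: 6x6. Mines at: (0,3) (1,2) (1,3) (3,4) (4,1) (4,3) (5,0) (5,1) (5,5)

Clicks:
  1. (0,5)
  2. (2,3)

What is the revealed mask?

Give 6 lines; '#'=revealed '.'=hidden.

Answer: ....##
....##
...###
......
......
......

Derivation:
Click 1 (0,5) count=0: revealed 6 new [(0,4) (0,5) (1,4) (1,5) (2,4) (2,5)] -> total=6
Click 2 (2,3) count=3: revealed 1 new [(2,3)] -> total=7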